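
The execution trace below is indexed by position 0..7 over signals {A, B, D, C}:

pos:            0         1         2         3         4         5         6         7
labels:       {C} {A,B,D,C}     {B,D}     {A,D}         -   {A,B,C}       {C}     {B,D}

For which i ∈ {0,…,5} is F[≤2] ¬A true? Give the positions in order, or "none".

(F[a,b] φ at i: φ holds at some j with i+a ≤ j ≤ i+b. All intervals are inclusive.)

Evaluate at each i in [0,5]:
  i=0: ✓ (witness j=0)
  i=1: ✓ (witness j=2)
  i=2: ✓ (witness j=2)
  i=3: ✓ (witness j=4)
  i=4: ✓ (witness j=4)
  i=5: ✓ (witness j=6)

0, 1, 2, 3, 4, 5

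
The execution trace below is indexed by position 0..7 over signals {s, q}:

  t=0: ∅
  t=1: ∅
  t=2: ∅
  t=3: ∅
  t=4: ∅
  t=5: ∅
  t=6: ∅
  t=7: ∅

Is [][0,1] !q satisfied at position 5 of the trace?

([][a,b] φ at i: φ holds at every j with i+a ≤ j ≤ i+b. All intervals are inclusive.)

Check !q at every j in [5,6]:
  j=5: true
  j=6: true
All positions satisfy it → formula holds.

Holds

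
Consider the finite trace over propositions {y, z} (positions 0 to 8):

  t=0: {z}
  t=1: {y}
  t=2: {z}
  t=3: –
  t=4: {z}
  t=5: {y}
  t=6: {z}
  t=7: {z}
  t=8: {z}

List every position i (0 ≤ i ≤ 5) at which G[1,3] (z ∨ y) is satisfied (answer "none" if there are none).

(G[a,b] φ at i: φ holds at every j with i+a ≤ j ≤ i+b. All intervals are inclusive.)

3, 4, 5

Evaluate at each i in [0,5]:
  i=0: ✗ (fails at j=3)
  i=1: ✗ (fails at j=3)
  i=2: ✗ (fails at j=3)
  i=3: ✓ (all of [4,6])
  i=4: ✓ (all of [5,7])
  i=5: ✓ (all of [6,8])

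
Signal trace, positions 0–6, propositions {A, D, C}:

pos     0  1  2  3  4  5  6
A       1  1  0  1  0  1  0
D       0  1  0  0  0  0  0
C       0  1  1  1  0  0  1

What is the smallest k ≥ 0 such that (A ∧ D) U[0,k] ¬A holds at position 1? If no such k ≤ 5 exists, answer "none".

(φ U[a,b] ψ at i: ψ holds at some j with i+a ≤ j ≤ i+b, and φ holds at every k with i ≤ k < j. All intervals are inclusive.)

1

Need earliest j ≥ 1 with ¬A, and (A ∧ D) at every k in [1,j-1].
  j=1: rhs fails.
  j=2: rhs holds; lhs holds on [1,1]. k = 1.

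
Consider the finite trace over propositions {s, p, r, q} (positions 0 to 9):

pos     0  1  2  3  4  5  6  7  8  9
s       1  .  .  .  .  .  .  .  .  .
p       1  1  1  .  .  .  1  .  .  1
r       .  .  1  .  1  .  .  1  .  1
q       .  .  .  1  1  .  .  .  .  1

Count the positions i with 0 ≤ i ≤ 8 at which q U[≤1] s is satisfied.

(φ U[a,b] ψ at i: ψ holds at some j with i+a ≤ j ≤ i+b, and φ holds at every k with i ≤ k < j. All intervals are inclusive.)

Evaluate at each i in [0,8]:
  i=0: ✓ (rhs at j=0)
  i=1: ✗ (no rhs in [1,2])
  i=2: ✗ (no rhs in [2,3])
  i=3: ✗ (no rhs in [3,4])
  i=4: ✗ (no rhs in [4,5])
  i=5: ✗ (no rhs in [5,6])
  i=6: ✗ (no rhs in [6,7])
  i=7: ✗ (no rhs in [7,8])
  i=8: ✗ (no rhs in [8,9])
Positions where it holds: {0} → 1.

1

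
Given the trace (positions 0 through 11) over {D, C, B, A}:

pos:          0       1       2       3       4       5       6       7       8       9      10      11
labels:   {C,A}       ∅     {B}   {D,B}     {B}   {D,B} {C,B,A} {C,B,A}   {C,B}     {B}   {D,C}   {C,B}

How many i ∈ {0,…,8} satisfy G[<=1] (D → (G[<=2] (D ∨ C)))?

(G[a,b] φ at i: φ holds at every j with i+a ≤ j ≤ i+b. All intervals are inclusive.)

7

Evaluate at each i in [0,8]:
  i=0: ✓ (all of [0,1])
  i=1: ✓ (all of [1,2])
  i=2: ✗ (fails at j=3)
  i=3: ✗ (fails at j=3)
  i=4: ✓ (all of [4,5])
  i=5: ✓ (all of [5,6])
  i=6: ✓ (all of [6,7])
  i=7: ✓ (all of [7,8])
  i=8: ✓ (all of [8,9])
Positions where it holds: {0, 1, 4, 5, 6, 7, 8} → 7.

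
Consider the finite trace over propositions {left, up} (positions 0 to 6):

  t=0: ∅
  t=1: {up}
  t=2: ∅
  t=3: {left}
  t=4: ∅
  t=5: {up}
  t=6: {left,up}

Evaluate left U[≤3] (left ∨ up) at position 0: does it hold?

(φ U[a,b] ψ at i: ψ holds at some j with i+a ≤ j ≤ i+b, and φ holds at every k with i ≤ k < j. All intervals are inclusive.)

False

Need some j in [0,3] with (left ∨ up), and left at every k in [0,j-1].
  j=0: (left ∨ up) false.
  j=1: (left ∨ up) holds, but left fails at k=0 → not this j.
  j=2: (left ∨ up) false.
  j=3: (left ∨ up) holds, but left fails at k=0 → not this j.
No j in the window works → until fails.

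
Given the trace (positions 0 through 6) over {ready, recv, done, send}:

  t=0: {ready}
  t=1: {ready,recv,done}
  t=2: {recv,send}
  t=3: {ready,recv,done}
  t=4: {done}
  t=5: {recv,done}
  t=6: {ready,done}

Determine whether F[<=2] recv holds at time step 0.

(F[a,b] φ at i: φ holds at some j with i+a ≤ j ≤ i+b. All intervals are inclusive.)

Holds

Check recv at each j in [0,2]:
  j=0: false
  j=1: true
  j=2: true
Found at j=1 → formula holds.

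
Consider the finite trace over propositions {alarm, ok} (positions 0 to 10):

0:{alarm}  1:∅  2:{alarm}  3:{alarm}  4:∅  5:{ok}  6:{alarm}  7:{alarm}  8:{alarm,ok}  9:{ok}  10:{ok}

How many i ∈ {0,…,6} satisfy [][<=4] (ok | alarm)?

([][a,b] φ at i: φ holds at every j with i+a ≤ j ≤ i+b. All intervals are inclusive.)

2

Evaluate at each i in [0,6]:
  i=0: ✗ (fails at j=1)
  i=1: ✗ (fails at j=1)
  i=2: ✗ (fails at j=4)
  i=3: ✗ (fails at j=4)
  i=4: ✗ (fails at j=4)
  i=5: ✓ (all of [5,9])
  i=6: ✓ (all of [6,10])
Positions where it holds: {5, 6} → 2.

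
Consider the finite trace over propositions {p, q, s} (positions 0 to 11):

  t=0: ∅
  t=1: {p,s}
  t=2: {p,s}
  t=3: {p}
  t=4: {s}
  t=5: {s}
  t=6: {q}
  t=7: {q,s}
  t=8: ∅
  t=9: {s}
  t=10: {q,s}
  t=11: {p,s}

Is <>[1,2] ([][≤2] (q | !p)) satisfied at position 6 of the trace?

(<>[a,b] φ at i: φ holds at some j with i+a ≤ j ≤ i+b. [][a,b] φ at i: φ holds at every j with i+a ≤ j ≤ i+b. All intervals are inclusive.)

Check [][≤2] (q | !p) at each j in [7,8]:
  j=7: holds on [7,9]
  j=8: holds on [8,10]
Found at j=7 → formula holds.

True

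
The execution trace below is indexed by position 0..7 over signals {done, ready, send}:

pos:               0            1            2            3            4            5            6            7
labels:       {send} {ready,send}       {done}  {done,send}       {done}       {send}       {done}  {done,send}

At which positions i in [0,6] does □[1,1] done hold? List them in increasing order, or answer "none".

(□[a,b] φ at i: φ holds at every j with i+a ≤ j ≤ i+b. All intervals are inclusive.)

1, 2, 3, 5, 6

Evaluate at each i in [0,6]:
  i=0: ✗ (fails at j=1)
  i=1: ✓ (all of [2,2])
  i=2: ✓ (all of [3,3])
  i=3: ✓ (all of [4,4])
  i=4: ✗ (fails at j=5)
  i=5: ✓ (all of [6,6])
  i=6: ✓ (all of [7,7])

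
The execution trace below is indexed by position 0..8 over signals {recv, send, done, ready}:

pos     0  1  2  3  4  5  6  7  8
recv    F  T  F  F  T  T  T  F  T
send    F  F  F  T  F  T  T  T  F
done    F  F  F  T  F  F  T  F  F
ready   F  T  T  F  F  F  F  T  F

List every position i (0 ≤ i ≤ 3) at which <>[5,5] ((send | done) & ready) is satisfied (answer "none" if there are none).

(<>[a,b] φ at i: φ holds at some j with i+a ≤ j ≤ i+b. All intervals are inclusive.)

Evaluate at each i in [0,3]:
  i=0: ✗ (none in [5,5])
  i=1: ✗ (none in [6,6])
  i=2: ✓ (witness j=7)
  i=3: ✗ (none in [8,8])

2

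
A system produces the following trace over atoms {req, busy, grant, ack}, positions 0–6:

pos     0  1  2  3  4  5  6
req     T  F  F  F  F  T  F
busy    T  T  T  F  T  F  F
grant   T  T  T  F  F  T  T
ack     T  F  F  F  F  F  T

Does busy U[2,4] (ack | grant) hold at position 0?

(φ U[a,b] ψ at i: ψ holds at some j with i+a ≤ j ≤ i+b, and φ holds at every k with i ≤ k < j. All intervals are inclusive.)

Need some j in [2,4] with (ack | grant), and busy at every k in [0,j-1].
  j=2: (ack | grant) holds; busy holds at every k in [0,1] → satisfied.

Holds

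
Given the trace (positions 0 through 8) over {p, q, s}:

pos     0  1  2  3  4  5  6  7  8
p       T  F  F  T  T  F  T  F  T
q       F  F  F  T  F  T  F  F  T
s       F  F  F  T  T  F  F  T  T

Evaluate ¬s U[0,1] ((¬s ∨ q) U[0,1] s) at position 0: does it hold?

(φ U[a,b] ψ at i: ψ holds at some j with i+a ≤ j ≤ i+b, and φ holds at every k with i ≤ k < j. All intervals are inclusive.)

Need some j in [0,1] with ((¬s ∨ q) U[0,1] s), and ¬s at every k in [0,j-1].
  j=0: ((¬s ∨ q) U[0,1] s) — fails.
  j=1: ((¬s ∨ q) U[0,1] s) — fails.
No j in the window works → until fails.

False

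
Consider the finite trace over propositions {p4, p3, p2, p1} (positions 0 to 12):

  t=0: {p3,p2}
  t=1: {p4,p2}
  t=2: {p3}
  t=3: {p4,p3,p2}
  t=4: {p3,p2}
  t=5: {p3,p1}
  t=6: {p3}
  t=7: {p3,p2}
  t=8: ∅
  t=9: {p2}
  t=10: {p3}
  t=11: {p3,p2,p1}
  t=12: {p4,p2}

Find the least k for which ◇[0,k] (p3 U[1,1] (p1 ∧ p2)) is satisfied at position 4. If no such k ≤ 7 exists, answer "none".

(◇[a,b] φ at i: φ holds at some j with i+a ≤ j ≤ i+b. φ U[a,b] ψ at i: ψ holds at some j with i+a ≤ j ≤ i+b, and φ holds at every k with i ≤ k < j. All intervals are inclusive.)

Scan j = 4,5,… for (p3 U[1,1] (p1 ∧ p2)):
  j=4: fails
  j=5: fails
  j=6: fails
  j=7: fails
  j=8: fails
  j=9: fails
  j=10: holds
First hit at j=10, so smallest k = 10-4 = 6.

6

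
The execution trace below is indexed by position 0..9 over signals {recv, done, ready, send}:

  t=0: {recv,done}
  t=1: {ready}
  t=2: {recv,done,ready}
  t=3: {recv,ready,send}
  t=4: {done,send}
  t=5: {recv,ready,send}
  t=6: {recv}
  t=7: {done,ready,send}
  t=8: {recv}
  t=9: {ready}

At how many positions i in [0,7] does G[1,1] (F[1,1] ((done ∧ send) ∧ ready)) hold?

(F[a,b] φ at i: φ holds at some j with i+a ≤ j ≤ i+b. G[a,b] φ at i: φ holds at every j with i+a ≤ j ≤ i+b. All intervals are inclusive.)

Evaluate at each i in [0,7]:
  i=0: ✗ (fails at j=1)
  i=1: ✗ (fails at j=2)
  i=2: ✗ (fails at j=3)
  i=3: ✗ (fails at j=4)
  i=4: ✗ (fails at j=5)
  i=5: ✓ (all of [6,6])
  i=6: ✗ (fails at j=7)
  i=7: ✗ (fails at j=8)
Positions where it holds: {5} → 1.

1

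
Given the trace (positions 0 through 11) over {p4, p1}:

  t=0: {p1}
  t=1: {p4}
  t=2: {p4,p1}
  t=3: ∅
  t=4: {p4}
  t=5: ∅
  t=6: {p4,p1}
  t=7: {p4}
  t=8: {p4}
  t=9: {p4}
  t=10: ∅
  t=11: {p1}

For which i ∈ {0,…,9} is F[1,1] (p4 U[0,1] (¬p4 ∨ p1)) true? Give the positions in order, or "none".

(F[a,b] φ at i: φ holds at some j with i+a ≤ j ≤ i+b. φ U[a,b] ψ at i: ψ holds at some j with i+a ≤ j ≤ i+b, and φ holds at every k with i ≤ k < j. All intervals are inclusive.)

Evaluate at each i in [0,9]:
  i=0: ✓ (witness j=1)
  i=1: ✓ (witness j=2)
  i=2: ✓ (witness j=3)
  i=3: ✓ (witness j=4)
  i=4: ✓ (witness j=5)
  i=5: ✓ (witness j=6)
  i=6: ✗ (none in [7,7])
  i=7: ✗ (none in [8,8])
  i=8: ✓ (witness j=9)
  i=9: ✓ (witness j=10)

0, 1, 2, 3, 4, 5, 8, 9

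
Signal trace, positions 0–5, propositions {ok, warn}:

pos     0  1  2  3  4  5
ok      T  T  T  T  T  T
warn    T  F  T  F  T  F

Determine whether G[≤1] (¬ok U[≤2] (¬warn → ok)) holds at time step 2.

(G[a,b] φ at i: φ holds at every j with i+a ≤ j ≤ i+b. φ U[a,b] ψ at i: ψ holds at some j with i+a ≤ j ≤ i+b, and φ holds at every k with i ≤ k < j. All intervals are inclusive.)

Check (¬ok U[≤2] (¬warn → ok)) at every j in [2,3]:
  j=2: holds
  j=3: holds
All positions satisfy it → formula holds.

True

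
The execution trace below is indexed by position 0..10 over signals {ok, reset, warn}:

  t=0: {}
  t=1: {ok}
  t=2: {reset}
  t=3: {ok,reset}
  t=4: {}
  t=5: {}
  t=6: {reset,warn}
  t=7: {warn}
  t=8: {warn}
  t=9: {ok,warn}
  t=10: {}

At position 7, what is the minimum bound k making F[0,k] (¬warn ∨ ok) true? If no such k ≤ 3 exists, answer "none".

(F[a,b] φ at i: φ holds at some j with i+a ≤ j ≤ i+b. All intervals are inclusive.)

Scan j = 7,8,… for (¬warn ∨ ok):
  j=7: fails
  j=8: fails
  j=9: holds
First hit at j=9, so smallest k = 9-7 = 2.

2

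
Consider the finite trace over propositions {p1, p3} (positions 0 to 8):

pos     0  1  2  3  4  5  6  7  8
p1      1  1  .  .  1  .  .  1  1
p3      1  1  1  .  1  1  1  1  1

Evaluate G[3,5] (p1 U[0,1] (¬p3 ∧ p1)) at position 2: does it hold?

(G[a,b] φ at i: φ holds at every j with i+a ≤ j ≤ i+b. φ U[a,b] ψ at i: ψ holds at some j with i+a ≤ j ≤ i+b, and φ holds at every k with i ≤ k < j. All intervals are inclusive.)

Check (p1 U[0,1] (¬p3 ∧ p1)) at every j in [5,7]:
  j=5: fails
  j=6: fails
  j=7: fails
Fails at j=5 → formula fails.

Does not hold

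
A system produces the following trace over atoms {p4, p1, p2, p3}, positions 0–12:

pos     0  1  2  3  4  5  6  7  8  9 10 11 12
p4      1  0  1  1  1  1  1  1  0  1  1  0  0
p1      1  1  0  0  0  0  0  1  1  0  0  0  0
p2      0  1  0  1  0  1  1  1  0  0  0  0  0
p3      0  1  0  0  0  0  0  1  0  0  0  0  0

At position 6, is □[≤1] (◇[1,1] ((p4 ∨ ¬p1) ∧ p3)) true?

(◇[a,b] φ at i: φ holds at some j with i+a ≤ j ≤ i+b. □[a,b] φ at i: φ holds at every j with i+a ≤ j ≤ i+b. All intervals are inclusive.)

No

Check ◇[1,1] ((p4 ∨ ¬p1) ∧ p3) at every j in [6,7]:
  j=6: holds (witness at 7)
  j=7: fails (none in [8,8])
Fails at j=7 → formula fails.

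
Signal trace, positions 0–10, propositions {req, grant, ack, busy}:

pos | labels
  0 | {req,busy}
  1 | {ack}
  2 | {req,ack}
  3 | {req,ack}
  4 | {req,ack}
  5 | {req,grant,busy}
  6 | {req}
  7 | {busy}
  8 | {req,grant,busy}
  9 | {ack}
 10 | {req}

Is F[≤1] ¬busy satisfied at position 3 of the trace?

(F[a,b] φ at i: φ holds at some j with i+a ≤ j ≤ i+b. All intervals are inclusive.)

Check ¬busy at each j in [3,4]:
  j=3: true
  j=4: true
Found at j=3 → formula holds.

Holds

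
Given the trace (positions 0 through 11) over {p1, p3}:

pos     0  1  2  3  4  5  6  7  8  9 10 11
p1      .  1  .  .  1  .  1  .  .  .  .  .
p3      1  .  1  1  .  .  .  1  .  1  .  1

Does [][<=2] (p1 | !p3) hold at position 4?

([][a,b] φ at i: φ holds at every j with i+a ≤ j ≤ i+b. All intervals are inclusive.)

Check (p1 | !p3) at every j in [4,6]:
  j=4: true
  j=5: true
  j=6: true
All positions satisfy it → formula holds.

True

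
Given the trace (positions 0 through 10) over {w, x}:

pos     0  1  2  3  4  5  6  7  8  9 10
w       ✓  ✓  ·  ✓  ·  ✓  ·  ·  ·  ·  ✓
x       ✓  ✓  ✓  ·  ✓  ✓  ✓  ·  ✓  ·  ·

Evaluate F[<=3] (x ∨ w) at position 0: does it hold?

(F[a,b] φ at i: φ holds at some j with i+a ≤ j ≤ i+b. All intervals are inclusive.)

Yes

Check (x ∨ w) at each j in [0,3]:
  j=0: true
  j=1: true
  j=2: true
  j=3: true
Found at j=0 → formula holds.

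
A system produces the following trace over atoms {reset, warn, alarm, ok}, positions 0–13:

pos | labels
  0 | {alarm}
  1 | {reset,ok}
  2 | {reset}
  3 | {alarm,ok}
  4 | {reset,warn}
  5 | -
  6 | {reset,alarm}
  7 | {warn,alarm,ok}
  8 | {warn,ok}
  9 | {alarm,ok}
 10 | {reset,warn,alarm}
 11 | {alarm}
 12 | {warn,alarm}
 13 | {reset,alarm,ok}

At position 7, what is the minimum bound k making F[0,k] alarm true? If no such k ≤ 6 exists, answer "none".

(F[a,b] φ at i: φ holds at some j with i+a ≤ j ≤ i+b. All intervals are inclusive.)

Scan j = 7,8,… for alarm:
  j=7: holds
First hit at j=7, so smallest k = 7-7 = 0.

0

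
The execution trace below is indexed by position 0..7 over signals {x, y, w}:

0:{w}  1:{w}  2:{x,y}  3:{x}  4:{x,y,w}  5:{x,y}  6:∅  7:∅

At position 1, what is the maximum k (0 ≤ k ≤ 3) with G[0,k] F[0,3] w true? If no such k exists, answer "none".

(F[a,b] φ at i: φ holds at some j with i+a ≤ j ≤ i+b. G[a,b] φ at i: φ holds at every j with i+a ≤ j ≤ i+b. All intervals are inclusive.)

F[0,3] w must hold from j=1 onward; find where it first fails.
  j=1: holds
  j=2: holds
  j=3: holds
  j=4: holds
Holds through j=4; largest k = 3.

3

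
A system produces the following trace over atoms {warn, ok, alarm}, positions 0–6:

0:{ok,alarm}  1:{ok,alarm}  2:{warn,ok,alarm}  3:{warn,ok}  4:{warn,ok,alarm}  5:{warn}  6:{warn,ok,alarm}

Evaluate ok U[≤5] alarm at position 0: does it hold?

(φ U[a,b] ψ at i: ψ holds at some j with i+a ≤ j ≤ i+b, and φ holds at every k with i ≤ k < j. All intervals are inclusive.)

Yes

Need some j in [0,5] with alarm, and ok at every k in [0,j-1].
  j=0: alarm holds; no prefix to check → satisfied.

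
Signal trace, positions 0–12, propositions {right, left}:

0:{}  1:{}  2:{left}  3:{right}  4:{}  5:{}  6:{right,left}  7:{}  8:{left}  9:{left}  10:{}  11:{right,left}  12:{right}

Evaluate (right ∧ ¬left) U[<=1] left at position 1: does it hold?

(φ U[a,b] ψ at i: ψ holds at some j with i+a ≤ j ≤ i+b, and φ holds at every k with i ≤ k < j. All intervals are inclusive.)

False

Need some j in [1,2] with left, and (right ∧ ¬left) at every k in [1,j-1].
  j=1: left false.
  j=2: left holds, but (right ∧ ¬left) fails at k=1 → not this j.
No j in the window works → until fails.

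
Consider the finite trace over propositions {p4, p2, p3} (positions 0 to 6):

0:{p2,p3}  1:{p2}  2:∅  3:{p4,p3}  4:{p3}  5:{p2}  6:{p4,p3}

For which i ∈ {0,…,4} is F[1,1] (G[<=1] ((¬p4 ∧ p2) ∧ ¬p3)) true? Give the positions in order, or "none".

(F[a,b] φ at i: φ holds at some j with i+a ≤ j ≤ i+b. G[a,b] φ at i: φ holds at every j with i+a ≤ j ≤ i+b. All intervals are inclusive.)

none

Evaluate at each i in [0,4]:
  i=0: ✗ (none in [1,1])
  i=1: ✗ (none in [2,2])
  i=2: ✗ (none in [3,3])
  i=3: ✗ (none in [4,4])
  i=4: ✗ (none in [5,5])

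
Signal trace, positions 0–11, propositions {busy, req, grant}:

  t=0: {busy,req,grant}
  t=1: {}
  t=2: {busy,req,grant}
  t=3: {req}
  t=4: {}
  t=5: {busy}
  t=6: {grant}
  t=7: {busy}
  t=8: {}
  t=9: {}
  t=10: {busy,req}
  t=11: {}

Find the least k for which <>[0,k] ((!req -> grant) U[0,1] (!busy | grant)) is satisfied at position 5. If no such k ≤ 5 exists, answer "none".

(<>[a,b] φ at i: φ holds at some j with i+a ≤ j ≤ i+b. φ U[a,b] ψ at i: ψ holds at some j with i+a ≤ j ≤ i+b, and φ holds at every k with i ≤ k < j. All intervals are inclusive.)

1

Scan j = 5,6,… for ((!req -> grant) U[0,1] (!busy | grant)):
  j=5: fails
  j=6: holds
First hit at j=6, so smallest k = 6-5 = 1.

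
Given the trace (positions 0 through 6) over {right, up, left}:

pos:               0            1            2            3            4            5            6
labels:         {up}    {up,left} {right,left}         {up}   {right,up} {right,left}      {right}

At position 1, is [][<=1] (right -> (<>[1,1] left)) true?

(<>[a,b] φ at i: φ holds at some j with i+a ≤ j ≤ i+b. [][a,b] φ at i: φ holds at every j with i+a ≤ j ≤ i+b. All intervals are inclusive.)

False

Check (right -> (<>[1,1] left)) at every j in [1,2]:
  j=1: antecedent false → ✓
  j=2: antecedent true; consequent fails (none in [3,3]) → ✗
Fails at j=2 → formula fails.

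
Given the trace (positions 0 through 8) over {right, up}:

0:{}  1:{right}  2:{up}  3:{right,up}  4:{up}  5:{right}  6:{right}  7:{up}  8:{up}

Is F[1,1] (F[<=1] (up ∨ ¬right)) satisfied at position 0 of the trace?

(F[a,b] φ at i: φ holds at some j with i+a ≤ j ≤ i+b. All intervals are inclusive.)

True

Check F[<=1] (up ∨ ¬right) at each j in [1,1]:
  j=1: holds (witness at 2)
Found at j=1 → formula holds.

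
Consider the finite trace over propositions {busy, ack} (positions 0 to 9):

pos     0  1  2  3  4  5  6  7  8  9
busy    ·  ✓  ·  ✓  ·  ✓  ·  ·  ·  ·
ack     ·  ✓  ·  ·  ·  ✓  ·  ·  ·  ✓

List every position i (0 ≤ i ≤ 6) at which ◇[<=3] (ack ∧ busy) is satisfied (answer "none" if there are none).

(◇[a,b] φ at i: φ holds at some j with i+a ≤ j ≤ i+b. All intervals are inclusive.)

0, 1, 2, 3, 4, 5

Evaluate at each i in [0,6]:
  i=0: ✓ (witness j=1)
  i=1: ✓ (witness j=1)
  i=2: ✓ (witness j=5)
  i=3: ✓ (witness j=5)
  i=4: ✓ (witness j=5)
  i=5: ✓ (witness j=5)
  i=6: ✗ (none in [6,9])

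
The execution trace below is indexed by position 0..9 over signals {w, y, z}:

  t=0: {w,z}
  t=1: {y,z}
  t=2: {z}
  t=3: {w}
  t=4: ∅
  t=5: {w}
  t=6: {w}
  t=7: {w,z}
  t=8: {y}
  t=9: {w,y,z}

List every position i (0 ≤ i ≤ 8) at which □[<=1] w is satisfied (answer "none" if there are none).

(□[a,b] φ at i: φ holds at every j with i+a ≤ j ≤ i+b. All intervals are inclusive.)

5, 6

Evaluate at each i in [0,8]:
  i=0: ✗ (fails at j=1)
  i=1: ✗ (fails at j=1)
  i=2: ✗ (fails at j=2)
  i=3: ✗ (fails at j=4)
  i=4: ✗ (fails at j=4)
  i=5: ✓ (all of [5,6])
  i=6: ✓ (all of [6,7])
  i=7: ✗ (fails at j=8)
  i=8: ✗ (fails at j=8)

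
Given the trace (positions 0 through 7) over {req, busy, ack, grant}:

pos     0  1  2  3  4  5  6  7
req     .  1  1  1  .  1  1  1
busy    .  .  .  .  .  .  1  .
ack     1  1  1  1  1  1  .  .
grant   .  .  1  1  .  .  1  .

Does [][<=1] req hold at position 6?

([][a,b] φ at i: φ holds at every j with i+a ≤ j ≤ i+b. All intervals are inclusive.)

Check req at every j in [6,7]:
  j=6: true
  j=7: true
All positions satisfy it → formula holds.

True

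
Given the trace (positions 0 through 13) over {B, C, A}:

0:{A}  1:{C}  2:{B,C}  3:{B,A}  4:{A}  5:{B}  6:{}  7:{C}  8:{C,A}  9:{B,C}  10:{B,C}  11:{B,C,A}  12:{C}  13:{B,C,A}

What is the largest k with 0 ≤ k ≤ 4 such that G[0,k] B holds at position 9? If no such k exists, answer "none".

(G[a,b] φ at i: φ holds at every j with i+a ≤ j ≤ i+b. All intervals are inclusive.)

2

B must hold from j=9 onward; find where it first fails.
  j=9: holds
  j=10: holds
  j=11: holds
  j=12: fails
Holds on [9,11], so largest k = 2.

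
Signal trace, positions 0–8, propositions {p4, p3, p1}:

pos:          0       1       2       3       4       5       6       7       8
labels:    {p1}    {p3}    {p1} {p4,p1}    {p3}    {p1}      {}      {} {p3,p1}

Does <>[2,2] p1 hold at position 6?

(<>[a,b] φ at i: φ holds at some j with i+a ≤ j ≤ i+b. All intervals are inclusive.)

Check p1 at each j in [8,8]:
  j=8: true
Found at j=8 → formula holds.

Yes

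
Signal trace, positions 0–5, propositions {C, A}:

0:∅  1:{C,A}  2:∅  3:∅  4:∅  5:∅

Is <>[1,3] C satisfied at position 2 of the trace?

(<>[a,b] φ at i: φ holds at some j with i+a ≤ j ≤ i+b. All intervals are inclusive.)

Check C at each j in [3,5]:
  j=3: false
  j=4: false
  j=5: false
No position in the window satisfies it → formula fails.

Does not hold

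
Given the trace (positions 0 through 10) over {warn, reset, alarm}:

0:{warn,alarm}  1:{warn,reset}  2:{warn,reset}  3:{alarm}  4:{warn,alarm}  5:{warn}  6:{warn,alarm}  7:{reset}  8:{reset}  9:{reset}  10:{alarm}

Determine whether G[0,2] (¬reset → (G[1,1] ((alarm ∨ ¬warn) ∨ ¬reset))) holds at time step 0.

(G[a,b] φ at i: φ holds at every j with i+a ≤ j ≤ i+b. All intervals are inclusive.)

Check (¬reset → (G[1,1] ((alarm ∨ ¬warn) ∨ ¬reset))) at every j in [0,2]:
  j=0: antecedent true; consequent fails at 1 → ✗
  j=1: antecedent false → ✓
  j=2: antecedent false → ✓
Fails at j=0 → formula fails.

False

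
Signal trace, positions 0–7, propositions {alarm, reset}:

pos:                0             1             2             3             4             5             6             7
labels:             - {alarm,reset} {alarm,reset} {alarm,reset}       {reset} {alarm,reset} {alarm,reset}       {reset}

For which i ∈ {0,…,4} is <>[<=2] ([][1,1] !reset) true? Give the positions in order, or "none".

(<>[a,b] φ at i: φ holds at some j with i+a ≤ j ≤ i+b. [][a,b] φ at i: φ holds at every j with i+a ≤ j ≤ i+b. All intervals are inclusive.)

Evaluate at each i in [0,4]:
  i=0: ✗ (none in [0,2])
  i=1: ✗ (none in [1,3])
  i=2: ✗ (none in [2,4])
  i=3: ✗ (none in [3,5])
  i=4: ✗ (none in [4,6])

none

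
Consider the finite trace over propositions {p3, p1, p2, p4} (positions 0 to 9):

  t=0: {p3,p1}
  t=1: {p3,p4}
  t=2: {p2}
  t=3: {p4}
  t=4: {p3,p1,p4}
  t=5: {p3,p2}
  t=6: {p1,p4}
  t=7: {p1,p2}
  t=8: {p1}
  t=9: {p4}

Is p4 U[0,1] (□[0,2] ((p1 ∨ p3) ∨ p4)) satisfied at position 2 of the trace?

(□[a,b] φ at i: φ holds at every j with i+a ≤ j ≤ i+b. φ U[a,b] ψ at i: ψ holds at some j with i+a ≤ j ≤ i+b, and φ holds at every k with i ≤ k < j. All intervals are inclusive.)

False

Need some j in [2,3] with □[0,2] ((p1 ∨ p3) ∨ p4), and p4 at every k in [2,j-1].
  j=2: □[0,2] ((p1 ∨ p3) ∨ p4) — fails at 2.
  j=3: □[0,2] ((p1 ∨ p3) ∨ p4) holds, but p4 fails at k=2 → not this j.
No j in the window works → until fails.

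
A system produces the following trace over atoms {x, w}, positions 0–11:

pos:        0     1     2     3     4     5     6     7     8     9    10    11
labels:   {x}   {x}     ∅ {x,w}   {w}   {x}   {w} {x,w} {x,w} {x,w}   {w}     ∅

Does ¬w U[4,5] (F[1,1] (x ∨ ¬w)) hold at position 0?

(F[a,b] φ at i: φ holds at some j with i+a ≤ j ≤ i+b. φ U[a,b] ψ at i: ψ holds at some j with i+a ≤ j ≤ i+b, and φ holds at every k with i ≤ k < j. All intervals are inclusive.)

False

Need some j in [4,5] with F[1,1] (x ∨ ¬w), and ¬w at every k in [0,j-1].
  j=4: F[1,1] (x ∨ ¬w) holds, but ¬w fails at k=3 → not this j.
  j=5: F[1,1] (x ∨ ¬w) — fails (none in [6,6]).
No j in the window works → until fails.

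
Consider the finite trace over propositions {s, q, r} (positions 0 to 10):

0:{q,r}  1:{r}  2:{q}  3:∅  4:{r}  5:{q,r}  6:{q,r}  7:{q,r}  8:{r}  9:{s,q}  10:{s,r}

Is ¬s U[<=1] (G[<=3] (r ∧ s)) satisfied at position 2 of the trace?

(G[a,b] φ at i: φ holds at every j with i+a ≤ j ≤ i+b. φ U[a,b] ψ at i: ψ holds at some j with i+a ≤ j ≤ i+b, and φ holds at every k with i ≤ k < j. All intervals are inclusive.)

Need some j in [2,3] with G[<=3] (r ∧ s), and ¬s at every k in [2,j-1].
  j=2: G[<=3] (r ∧ s) — fails at 2.
  j=3: G[<=3] (r ∧ s) — fails at 3.
No j in the window works → until fails.

No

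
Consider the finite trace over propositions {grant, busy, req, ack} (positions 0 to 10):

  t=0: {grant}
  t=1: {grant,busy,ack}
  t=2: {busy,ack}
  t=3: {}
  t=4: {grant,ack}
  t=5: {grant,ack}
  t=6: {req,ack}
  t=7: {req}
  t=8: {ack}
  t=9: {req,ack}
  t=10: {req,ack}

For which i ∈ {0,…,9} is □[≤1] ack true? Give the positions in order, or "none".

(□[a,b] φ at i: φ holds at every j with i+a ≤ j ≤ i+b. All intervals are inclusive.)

Evaluate at each i in [0,9]:
  i=0: ✗ (fails at j=0)
  i=1: ✓ (all of [1,2])
  i=2: ✗ (fails at j=3)
  i=3: ✗ (fails at j=3)
  i=4: ✓ (all of [4,5])
  i=5: ✓ (all of [5,6])
  i=6: ✗ (fails at j=7)
  i=7: ✗ (fails at j=7)
  i=8: ✓ (all of [8,9])
  i=9: ✓ (all of [9,10])

1, 4, 5, 8, 9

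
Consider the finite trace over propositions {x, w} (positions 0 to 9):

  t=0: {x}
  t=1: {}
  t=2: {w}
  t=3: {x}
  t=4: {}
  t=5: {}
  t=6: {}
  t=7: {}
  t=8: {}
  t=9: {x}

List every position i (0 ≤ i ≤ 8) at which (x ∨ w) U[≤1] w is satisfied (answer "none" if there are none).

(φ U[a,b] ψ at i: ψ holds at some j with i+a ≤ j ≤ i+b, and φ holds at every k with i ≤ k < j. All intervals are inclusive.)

2

Evaluate at each i in [0,8]:
  i=0: ✗ (no rhs in [0,1])
  i=1: ✗ (lhs fails at k=1 before rhs at j=2)
  i=2: ✓ (rhs at j=2)
  i=3: ✗ (no rhs in [3,4])
  i=4: ✗ (no rhs in [4,5])
  i=5: ✗ (no rhs in [5,6])
  i=6: ✗ (no rhs in [6,7])
  i=7: ✗ (no rhs in [7,8])
  i=8: ✗ (no rhs in [8,9])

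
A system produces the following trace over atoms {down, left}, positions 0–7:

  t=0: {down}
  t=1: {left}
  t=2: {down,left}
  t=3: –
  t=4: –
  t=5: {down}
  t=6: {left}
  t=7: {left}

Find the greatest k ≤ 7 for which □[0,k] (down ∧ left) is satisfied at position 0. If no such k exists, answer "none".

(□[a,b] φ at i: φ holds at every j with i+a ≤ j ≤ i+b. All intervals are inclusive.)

(down ∧ left) must hold from j=0 onward; find where it first fails.
  j=0: fails → no k works.

none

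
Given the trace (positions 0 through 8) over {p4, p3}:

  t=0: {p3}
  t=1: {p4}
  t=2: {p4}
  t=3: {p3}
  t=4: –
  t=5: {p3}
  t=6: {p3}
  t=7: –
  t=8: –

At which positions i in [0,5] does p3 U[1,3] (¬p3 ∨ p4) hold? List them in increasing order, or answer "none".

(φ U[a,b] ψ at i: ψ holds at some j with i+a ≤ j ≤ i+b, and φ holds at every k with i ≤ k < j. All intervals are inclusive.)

Evaluate at each i in [0,5]:
  i=0: ✓ (rhs at j=1; lhs holds on [0,0])
  i=1: ✗ (lhs fails at k=1 before rhs at j=2)
  i=2: ✗ (lhs fails at k=2 before rhs at j=4)
  i=3: ✓ (rhs at j=4; lhs holds on [3,3])
  i=4: ✗ (lhs fails at k=4 before rhs at j=7)
  i=5: ✓ (rhs at j=7; lhs holds on [5,6])

0, 3, 5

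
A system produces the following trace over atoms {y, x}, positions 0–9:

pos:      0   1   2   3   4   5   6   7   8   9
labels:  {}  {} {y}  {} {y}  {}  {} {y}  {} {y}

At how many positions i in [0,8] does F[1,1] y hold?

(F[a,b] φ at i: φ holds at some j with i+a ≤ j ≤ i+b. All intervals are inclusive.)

4

Evaluate at each i in [0,8]:
  i=0: ✗ (none in [1,1])
  i=1: ✓ (witness j=2)
  i=2: ✗ (none in [3,3])
  i=3: ✓ (witness j=4)
  i=4: ✗ (none in [5,5])
  i=5: ✗ (none in [6,6])
  i=6: ✓ (witness j=7)
  i=7: ✗ (none in [8,8])
  i=8: ✓ (witness j=9)
Positions where it holds: {1, 3, 6, 8} → 4.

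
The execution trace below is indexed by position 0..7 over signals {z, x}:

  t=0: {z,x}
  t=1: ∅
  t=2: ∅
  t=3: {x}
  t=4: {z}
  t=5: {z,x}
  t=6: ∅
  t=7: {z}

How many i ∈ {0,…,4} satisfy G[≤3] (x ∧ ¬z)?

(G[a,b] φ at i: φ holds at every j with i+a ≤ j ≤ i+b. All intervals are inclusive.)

0

Evaluate at each i in [0,4]:
  i=0: ✗ (fails at j=0)
  i=1: ✗ (fails at j=1)
  i=2: ✗ (fails at j=2)
  i=3: ✗ (fails at j=4)
  i=4: ✗ (fails at j=4)
Positions where it holds: {} → 0.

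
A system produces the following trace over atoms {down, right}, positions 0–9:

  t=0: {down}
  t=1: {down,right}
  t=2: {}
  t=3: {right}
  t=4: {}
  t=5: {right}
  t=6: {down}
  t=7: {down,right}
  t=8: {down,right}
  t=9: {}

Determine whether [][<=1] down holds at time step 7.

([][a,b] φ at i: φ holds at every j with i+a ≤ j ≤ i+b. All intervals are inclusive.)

Holds

Check down at every j in [7,8]:
  j=7: true
  j=8: true
All positions satisfy it → formula holds.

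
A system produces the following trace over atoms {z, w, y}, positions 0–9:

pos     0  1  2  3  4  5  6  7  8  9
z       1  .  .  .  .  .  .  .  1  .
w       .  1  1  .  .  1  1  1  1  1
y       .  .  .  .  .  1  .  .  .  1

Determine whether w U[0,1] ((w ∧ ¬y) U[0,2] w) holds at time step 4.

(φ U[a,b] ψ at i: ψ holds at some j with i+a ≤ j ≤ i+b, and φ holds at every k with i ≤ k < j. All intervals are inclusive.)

False

Need some j in [4,5] with ((w ∧ ¬y) U[0,2] w), and w at every k in [4,j-1].
  j=4: ((w ∧ ¬y) U[0,2] w) — fails.
  j=5: ((w ∧ ¬y) U[0,2] w) holds, but w fails at k=4 → not this j.
No j in the window works → until fails.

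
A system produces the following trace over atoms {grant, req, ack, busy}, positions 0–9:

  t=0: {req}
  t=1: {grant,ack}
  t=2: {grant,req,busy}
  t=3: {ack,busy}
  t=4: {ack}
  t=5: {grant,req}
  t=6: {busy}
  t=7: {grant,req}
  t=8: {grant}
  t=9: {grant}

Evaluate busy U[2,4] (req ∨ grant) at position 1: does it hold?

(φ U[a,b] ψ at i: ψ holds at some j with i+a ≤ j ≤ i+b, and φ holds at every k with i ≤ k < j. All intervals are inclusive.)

Need some j in [3,5] with (req ∨ grant), and busy at every k in [1,j-1].
  j=3: (req ∨ grant) false.
  j=4: (req ∨ grant) false.
  j=5: (req ∨ grant) holds, but busy fails at k=1 → not this j.
No j in the window works → until fails.

Does not hold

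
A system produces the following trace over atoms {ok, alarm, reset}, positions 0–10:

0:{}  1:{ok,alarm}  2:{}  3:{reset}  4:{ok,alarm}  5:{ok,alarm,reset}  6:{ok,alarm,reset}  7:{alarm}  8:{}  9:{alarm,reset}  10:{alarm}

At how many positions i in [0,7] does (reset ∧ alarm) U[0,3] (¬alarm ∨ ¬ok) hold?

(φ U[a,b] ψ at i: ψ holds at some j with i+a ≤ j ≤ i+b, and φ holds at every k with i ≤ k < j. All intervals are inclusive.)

Evaluate at each i in [0,7]:
  i=0: ✓ (rhs at j=0)
  i=1: ✗ (lhs fails at k=1 before rhs at j=2)
  i=2: ✓ (rhs at j=2)
  i=3: ✓ (rhs at j=3)
  i=4: ✗ (lhs fails at k=4 before rhs at j=7)
  i=5: ✓ (rhs at j=7; lhs holds on [5,6])
  i=6: ✓ (rhs at j=7; lhs holds on [6,6])
  i=7: ✓ (rhs at j=7)
Positions where it holds: {0, 2, 3, 5, 6, 7} → 6.

6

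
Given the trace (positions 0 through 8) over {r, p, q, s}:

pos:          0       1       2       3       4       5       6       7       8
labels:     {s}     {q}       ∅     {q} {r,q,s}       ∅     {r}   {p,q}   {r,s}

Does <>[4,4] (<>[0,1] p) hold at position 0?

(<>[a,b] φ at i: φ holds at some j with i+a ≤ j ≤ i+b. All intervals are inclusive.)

Check <>[0,1] p at each j in [4,4]:
  j=4: fails (none in [4,5])
No position in the window satisfies it → formula fails.

No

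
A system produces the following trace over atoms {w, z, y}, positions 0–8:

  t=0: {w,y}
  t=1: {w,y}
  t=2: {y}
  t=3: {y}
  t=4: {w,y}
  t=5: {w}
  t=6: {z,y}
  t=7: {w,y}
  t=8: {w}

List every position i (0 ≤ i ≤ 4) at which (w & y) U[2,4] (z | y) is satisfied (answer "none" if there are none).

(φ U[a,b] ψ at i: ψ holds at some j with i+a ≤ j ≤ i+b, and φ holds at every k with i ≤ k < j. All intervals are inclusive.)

Evaluate at each i in [0,4]:
  i=0: ✓ (rhs at j=2; lhs holds on [0,1])
  i=1: ✗ (lhs fails at k=2 before rhs at j=3)
  i=2: ✗ (lhs fails at k=2 before rhs at j=4)
  i=3: ✗ (lhs fails at k=3 before rhs at j=6)
  i=4: ✗ (lhs fails at k=5 before rhs at j=6)

0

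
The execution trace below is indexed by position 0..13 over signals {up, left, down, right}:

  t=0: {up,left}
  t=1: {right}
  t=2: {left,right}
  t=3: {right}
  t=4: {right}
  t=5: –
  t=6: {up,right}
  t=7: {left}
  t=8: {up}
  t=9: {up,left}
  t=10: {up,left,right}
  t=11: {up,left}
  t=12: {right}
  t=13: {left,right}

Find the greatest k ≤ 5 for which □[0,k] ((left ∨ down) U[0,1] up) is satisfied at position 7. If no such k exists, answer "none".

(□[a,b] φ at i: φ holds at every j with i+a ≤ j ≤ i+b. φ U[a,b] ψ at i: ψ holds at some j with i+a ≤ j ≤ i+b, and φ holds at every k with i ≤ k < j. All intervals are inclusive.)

((left ∨ down) U[0,1] up) must hold from j=7 onward; find where it first fails.
  j=7: holds
  j=8: holds
  j=9: holds
  j=10: holds
  j=11: holds
  j=12: fails
Holds on [7,11], so largest k = 4.

4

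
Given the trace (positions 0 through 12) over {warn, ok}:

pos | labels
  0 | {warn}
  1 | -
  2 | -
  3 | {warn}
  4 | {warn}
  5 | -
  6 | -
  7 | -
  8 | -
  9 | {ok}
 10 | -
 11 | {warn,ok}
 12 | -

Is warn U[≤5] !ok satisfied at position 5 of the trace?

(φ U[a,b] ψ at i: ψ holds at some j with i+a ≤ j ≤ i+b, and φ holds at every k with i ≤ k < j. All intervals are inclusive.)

True

Need some j in [5,10] with !ok, and warn at every k in [5,j-1].
  j=5: !ok holds; no prefix to check → satisfied.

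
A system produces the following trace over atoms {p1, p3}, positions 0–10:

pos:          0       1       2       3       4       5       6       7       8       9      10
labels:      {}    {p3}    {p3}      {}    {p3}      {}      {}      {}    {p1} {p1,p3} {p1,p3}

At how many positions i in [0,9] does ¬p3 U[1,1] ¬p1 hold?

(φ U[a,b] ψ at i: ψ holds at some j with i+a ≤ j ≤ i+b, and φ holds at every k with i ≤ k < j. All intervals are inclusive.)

Evaluate at each i in [0,9]:
  i=0: ✓ (rhs at j=1; lhs holds on [0,0])
  i=1: ✗ (lhs fails at k=1 before rhs at j=2)
  i=2: ✗ (lhs fails at k=2 before rhs at j=3)
  i=3: ✓ (rhs at j=4; lhs holds on [3,3])
  i=4: ✗ (lhs fails at k=4 before rhs at j=5)
  i=5: ✓ (rhs at j=6; lhs holds on [5,5])
  i=6: ✓ (rhs at j=7; lhs holds on [6,6])
  i=7: ✗ (no rhs in [8,8])
  i=8: ✗ (no rhs in [9,9])
  i=9: ✗ (no rhs in [10,10])
Positions where it holds: {0, 3, 5, 6} → 4.

4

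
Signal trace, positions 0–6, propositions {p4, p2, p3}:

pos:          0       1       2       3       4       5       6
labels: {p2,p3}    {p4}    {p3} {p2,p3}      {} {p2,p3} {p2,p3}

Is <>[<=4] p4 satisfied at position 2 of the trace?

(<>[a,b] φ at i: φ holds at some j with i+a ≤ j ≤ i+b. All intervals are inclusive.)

False

Check p4 at each j in [2,6]:
  j=2: false
  j=3: false
  j=4: false
  j=5: false
  j=6: false
No position in the window satisfies it → formula fails.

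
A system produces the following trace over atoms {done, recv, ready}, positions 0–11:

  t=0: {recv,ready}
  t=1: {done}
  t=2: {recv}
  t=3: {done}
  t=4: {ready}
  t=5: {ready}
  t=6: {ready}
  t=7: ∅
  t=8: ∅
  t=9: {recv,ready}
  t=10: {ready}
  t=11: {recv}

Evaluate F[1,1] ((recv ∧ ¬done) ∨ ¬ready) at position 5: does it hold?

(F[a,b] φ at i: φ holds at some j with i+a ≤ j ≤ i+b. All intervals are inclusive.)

Does not hold

Check ((recv ∧ ¬done) ∨ ¬ready) at each j in [6,6]:
  j=6: false
No position in the window satisfies it → formula fails.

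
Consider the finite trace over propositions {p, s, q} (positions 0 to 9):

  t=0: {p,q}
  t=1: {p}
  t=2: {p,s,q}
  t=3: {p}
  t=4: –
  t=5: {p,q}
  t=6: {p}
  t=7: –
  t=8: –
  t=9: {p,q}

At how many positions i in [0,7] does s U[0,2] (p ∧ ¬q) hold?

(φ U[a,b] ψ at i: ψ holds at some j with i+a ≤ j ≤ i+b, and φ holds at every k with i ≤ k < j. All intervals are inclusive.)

Evaluate at each i in [0,7]:
  i=0: ✗ (lhs fails at k=0 before rhs at j=1)
  i=1: ✓ (rhs at j=1)
  i=2: ✓ (rhs at j=3; lhs holds on [2,2])
  i=3: ✓ (rhs at j=3)
  i=4: ✗ (lhs fails at k=4 before rhs at j=6)
  i=5: ✗ (lhs fails at k=5 before rhs at j=6)
  i=6: ✓ (rhs at j=6)
  i=7: ✗ (no rhs in [7,9])
Positions where it holds: {1, 2, 3, 6} → 4.

4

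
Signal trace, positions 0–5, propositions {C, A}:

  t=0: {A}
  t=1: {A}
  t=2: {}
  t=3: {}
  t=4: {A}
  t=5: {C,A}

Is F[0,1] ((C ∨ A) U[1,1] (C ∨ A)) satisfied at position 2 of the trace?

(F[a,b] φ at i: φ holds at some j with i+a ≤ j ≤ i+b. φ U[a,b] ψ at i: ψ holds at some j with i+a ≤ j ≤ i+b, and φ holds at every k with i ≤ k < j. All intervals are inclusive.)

Check ((C ∨ A) U[1,1] (C ∨ A)) at each j in [2,3]:
  j=2: fails
  j=3: fails
No position in the window satisfies it → formula fails.

Does not hold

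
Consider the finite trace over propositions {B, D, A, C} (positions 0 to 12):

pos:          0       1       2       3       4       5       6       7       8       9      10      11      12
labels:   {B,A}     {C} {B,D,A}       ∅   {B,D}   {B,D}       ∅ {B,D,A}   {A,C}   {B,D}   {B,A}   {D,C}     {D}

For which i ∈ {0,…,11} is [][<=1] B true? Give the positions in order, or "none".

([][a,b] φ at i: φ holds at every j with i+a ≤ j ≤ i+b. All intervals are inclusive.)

Evaluate at each i in [0,11]:
  i=0: ✗ (fails at j=1)
  i=1: ✗ (fails at j=1)
  i=2: ✗ (fails at j=3)
  i=3: ✗ (fails at j=3)
  i=4: ✓ (all of [4,5])
  i=5: ✗ (fails at j=6)
  i=6: ✗ (fails at j=6)
  i=7: ✗ (fails at j=8)
  i=8: ✗ (fails at j=8)
  i=9: ✓ (all of [9,10])
  i=10: ✗ (fails at j=11)
  i=11: ✗ (fails at j=11)

4, 9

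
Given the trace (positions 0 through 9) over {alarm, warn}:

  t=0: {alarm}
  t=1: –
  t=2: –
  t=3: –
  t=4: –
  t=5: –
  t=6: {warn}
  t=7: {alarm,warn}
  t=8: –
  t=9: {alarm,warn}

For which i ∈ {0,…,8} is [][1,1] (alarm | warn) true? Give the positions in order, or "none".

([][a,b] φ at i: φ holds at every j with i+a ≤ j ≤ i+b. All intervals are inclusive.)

5, 6, 8

Evaluate at each i in [0,8]:
  i=0: ✗ (fails at j=1)
  i=1: ✗ (fails at j=2)
  i=2: ✗ (fails at j=3)
  i=3: ✗ (fails at j=4)
  i=4: ✗ (fails at j=5)
  i=5: ✓ (all of [6,6])
  i=6: ✓ (all of [7,7])
  i=7: ✗ (fails at j=8)
  i=8: ✓ (all of [9,9])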